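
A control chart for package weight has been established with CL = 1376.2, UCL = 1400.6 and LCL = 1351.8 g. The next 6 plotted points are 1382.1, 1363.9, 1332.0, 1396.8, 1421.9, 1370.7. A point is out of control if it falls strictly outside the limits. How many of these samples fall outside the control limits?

Compare each point to [1351.8, 1400.6]: sample 3 = 1332.0 < LCL; sample 5 = 1421.9 > UCL.

2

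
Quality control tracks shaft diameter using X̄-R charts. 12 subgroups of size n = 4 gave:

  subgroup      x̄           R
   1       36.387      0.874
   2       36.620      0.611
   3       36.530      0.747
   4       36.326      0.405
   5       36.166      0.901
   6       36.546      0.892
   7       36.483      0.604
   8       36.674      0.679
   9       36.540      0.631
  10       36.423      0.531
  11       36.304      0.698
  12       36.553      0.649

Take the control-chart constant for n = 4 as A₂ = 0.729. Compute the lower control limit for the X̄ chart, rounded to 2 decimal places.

35.96

X̄̄ = (36.387 + 36.620 + 36.530 + 36.326 + 36.166 + 36.546 + 36.483 + 36.674 + 36.540 + 36.423 + 36.304 + 36.553) / 12 = 437.5520 / 12 = 36.4627
R̄ = (0.874 + 0.611 + 0.747 + 0.405 + 0.901 + 0.892 + 0.604 + 0.679 + 0.631 + 0.531 + 0.698 + 0.649) / 12 = 8.2220 / 12 = 0.6852
LCL = X̄̄ − A₂·R̄ = 36.4627 − 0.729 × 0.6852 = 35.9632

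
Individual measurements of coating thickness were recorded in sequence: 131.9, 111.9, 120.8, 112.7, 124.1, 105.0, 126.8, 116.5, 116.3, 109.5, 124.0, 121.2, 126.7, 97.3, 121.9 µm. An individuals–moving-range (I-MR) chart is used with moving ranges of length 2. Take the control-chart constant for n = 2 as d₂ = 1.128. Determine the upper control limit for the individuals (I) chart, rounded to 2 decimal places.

152.61

X̄ = (131.9 + 111.9 + 120.8 + 112.7 + 124.1 + 105.0 + 126.8 + 116.5 + 116.3 + 109.5 + 124.0 + 121.2 + 126.7 + 97.3 + 121.9) / 15 = 117.7733
Moving ranges: 20.0, 8.9, 8.1, 11.4, 19.1, 21.8, 10.3, 0.2, 6.8, 14.5, 2.8, 5.5, 29.4, 24.6; M̄R̄ = 183.4000 / 14 = 13.1000
UCL = X̄ + 3·M̄R̄/d₂ = 117.7733 + 3 × 13.1000 / 1.128 = 152.6138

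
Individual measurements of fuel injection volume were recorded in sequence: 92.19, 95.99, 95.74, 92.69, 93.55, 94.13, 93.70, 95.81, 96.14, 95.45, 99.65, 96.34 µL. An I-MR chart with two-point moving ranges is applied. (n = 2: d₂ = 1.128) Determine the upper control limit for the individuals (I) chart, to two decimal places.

99.86

X̄ = (92.19 + 95.99 + 95.74 + 92.69 + 93.55 + 94.13 + 93.70 + 95.81 + 96.14 + 95.45 + 99.65 + 96.34) / 12 = 95.1150
Moving ranges: 3.80, 0.25, 3.05, 0.86, 0.58, 0.43, 2.11, 0.33, 0.69, 4.20, 3.31; M̄R̄ = 19.6100 / 11 = 1.7827
UCL = X̄ + 3·M̄R̄/d₂ = 95.1150 + 3 × 1.7827 / 1.128 = 99.8563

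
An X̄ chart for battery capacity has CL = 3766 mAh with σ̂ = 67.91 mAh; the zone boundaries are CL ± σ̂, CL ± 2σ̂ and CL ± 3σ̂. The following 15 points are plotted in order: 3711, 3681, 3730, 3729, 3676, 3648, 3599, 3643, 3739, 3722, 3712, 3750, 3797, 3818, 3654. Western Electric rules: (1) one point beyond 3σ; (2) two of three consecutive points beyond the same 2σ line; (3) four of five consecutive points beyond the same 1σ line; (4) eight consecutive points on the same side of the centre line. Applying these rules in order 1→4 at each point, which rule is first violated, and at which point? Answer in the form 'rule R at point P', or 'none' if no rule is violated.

rule 3 at point 8

Zone of each point (C = within 1σ̂, B = 1σ̂–2σ̂, A = 2σ̂–3σ̂, * = beyond 3σ̂; sign = side of CL): 1:-C, 2:-B, 3:-C, 4:-C, 5:-B, 6:-B, 7:-A, 8:-B, 9:-C, 10:-C, 11:-C, 12:-C, 13:+C, 14:+C, 15:-B
Rule 3 (four of five consecutive points beyond the same 1σ limit) is satisfied at point 8.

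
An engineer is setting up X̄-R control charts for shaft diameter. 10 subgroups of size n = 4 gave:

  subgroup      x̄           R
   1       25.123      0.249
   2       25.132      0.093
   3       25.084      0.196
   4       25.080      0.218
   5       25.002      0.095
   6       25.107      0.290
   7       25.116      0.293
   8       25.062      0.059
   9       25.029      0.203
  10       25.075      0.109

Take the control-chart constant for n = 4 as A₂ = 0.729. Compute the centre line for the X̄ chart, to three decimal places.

X̄̄ = (25.123 + 25.132 + 25.084 + 25.080 + 25.002 + 25.107 + 25.116 + 25.062 + 25.029 + 25.075) / 10 = 250.8100 / 10 = 25.0810
CL = X̄̄ = 25.0810

25.081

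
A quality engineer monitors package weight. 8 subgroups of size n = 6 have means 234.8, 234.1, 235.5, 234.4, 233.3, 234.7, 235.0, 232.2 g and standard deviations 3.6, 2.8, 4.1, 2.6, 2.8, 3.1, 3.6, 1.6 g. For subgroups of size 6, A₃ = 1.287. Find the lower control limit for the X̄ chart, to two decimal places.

X̄̄ = (234.8 + 234.1 + 235.5 + 234.4 + 233.3 + 234.7 + 235.0 + 232.2) / 8 = 234.2500
s̄ = (3.6 + 2.8 + 4.1 + 2.6 + 2.8 + 3.1 + 3.6 + 1.6) / 8 = 3.0250
LCL = X̄̄ − A₃·s̄ = 234.2500 − 1.287 × 3.0250 = 230.3568

230.36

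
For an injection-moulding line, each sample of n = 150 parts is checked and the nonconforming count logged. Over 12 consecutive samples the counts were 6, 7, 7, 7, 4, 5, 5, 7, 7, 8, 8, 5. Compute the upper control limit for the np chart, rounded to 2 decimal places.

p̄ = Σdᵢ / (k·n) = 76 / (12 × 150) = 0.04222
UCL = np̄ + 3·√(np̄(1−p̄)) = 6.3333 + 3 × √(6.3333×0.95778) = 6.3333 + 3 × 2.4629 = 13.7221

13.72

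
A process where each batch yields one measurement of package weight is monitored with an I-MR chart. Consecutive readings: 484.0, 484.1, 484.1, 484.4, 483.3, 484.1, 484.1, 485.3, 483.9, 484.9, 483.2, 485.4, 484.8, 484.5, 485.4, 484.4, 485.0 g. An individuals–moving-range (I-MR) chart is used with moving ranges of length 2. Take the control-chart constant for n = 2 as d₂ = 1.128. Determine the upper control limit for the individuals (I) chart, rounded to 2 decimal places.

X̄ = (484.0 + 484.1 + 484.1 + 484.4 + 483.3 + 484.1 + 484.1 + 485.3 + 483.9 + 484.9 + 483.2 + 485.4 + 484.8 + 484.5 + 485.4 + 484.4 + 485.0) / 17 = 484.4059
Moving ranges: 0.1, 0.0, 0.3, 1.1, 0.8, 0.0, 1.2, 1.4, 1.0, 1.7, 2.2, 0.6, 0.3, 0.9, 1.0, 0.6; M̄R̄ = 13.2000 / 16 = 0.8250
UCL = X̄ + 3·M̄R̄/d₂ = 484.4059 + 3 × 0.8250 / 1.128 = 486.6000

486.60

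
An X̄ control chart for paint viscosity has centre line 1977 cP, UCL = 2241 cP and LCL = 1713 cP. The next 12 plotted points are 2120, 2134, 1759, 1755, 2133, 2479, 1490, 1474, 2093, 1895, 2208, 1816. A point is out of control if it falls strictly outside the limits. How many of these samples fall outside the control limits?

3

Compare each point to [1713, 2241]: sample 6 = 2479 > UCL; sample 7 = 1490 < LCL; sample 8 = 1474 < LCL.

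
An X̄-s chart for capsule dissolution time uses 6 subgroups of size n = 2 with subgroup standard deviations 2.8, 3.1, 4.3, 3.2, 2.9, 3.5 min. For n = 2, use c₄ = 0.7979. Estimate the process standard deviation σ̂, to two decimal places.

s̄ = (2.8 + 3.1 + 4.3 + 3.2 + 2.9 + 3.5) / 6 = 3.3000
σ̂ = s̄ / c₄ = 3.3000 / 0.7979 = 4.1359

4.14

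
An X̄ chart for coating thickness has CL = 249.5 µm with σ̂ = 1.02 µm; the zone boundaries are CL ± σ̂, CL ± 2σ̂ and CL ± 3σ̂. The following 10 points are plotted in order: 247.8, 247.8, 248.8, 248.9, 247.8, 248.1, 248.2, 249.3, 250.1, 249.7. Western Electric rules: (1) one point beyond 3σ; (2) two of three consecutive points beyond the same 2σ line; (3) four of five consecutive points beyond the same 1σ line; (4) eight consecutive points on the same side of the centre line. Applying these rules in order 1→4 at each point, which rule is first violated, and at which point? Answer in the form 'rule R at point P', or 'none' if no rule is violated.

Zone of each point (C = within 1σ̂, B = 1σ̂–2σ̂, A = 2σ̂–3σ̂, * = beyond 3σ̂; sign = side of CL): 1:-B, 2:-B, 3:-C, 4:-C, 5:-B, 6:-B, 7:-B, 8:-C, 9:+C, 10:+C
Rule 4 (eight consecutive points on the same side of the centre line) is satisfied at point 8.

rule 4 at point 8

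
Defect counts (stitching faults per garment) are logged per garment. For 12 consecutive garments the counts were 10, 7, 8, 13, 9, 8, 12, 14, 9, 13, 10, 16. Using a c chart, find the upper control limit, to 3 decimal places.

c̄ = (10 + 7 + 8 + 13 + 9 + 8 + 12 + 14 + 9 + 13 + 10 + 16) / 12 = 129 / 12 = 10.7500
UCL = c̄ + 3√c̄ = 10.7500 + 3 × √10.7500 = 10.7500 + 3 × 3.2787 = 20.5862

20.586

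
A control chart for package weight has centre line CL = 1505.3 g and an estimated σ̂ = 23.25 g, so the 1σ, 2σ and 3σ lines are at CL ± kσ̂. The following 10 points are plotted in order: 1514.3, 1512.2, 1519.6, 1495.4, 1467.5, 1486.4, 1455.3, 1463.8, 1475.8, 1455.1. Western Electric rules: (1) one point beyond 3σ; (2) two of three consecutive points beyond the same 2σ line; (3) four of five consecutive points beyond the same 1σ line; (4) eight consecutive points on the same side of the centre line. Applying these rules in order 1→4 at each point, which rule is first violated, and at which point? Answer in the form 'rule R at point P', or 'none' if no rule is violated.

rule 3 at point 9

Zone of each point (C = within 1σ̂, B = 1σ̂–2σ̂, A = 2σ̂–3σ̂, * = beyond 3σ̂; sign = side of CL): 1:+C, 2:+C, 3:+C, 4:-C, 5:-B, 6:-C, 7:-A, 8:-B, 9:-B, 10:-A
Rule 3 (four of five consecutive points beyond the same 1σ limit) is satisfied at point 9.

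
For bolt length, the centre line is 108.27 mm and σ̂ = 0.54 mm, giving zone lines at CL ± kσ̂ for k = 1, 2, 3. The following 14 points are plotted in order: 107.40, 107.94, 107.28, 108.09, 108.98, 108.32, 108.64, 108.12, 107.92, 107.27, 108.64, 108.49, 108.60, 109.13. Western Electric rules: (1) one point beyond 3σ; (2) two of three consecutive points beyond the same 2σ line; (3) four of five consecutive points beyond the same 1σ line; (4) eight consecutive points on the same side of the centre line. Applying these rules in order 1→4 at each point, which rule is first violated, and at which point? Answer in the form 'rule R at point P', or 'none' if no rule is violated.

Zone of each point (C = within 1σ̂, B = 1σ̂–2σ̂, A = 2σ̂–3σ̂, * = beyond 3σ̂; sign = side of CL): 1:-B, 2:-C, 3:-B, 4:-C, 5:+B, 6:+C, 7:+C, 8:-C, 9:-C, 10:-B, 11:+C, 12:+C, 13:+C, 14:+B
No rule fires across all 14 points.

none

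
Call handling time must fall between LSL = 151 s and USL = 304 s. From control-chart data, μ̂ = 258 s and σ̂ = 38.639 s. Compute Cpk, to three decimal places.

Cpu = (USL − μ̂) / (3σ̂) = (304 − 258) / (3 × 38.639) = 0.3968; Cpl = (μ̂ − LSL) / (3σ̂) = (258 − 151) / (3 × 38.639) = 0.9231; Cpk = min(Cpu, Cpl) = 0.3968

0.397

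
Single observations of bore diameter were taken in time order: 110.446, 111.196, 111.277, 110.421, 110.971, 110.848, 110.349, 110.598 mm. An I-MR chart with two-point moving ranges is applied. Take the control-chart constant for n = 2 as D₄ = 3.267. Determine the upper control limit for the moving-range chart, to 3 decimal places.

1.451

Moving ranges: 0.750, 0.081, 0.856, 0.550, 0.123, 0.499, 0.249; M̄R̄ = 3.1080 / 7 = 0.4440
UCL_MR = D₄·M̄R̄ = 3.267 × 0.4440 = 1.4505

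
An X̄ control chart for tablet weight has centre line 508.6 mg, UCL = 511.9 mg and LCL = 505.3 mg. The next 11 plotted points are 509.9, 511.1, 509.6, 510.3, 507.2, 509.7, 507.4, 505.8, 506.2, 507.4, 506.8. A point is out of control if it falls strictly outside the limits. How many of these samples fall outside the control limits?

0

All 11 points lie within [505.3, 511.9].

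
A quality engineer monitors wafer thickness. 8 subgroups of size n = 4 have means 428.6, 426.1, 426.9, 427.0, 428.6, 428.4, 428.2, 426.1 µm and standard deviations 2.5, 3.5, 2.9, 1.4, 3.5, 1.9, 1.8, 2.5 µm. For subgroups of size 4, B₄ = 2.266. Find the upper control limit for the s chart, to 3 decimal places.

5.665

s̄ = (2.5 + 3.5 + 2.9 + 1.4 + 3.5 + 1.9 + 1.8 + 2.5) / 8 = 2.5000
UCL_s = B₄·s̄ = 2.266 × 2.5000 = 5.6650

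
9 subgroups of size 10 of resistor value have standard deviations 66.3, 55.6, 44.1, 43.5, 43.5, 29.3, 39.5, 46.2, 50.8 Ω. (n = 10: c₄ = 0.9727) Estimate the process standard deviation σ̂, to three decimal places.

47.839

s̄ = (66.3 + 55.6 + 44.1 + 43.5 + 43.5 + 29.3 + 39.5 + 46.2 + 50.8) / 9 = 46.5333
σ̂ = s̄ / c₄ = 46.5333 / 0.9727 = 47.8393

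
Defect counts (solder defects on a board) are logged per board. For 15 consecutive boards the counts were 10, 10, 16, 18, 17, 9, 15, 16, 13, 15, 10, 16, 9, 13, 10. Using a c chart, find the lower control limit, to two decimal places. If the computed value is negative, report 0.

c̄ = (10 + 10 + 16 + 18 + 17 + 9 + 15 + 16 + 13 + 15 + 10 + 16 + 9 + 13 + 10) / 15 = 197 / 15 = 13.1333
LCL = c̄ − 3√c̄ = 13.1333 − 3 × 3.6240 = 2.2614

2.26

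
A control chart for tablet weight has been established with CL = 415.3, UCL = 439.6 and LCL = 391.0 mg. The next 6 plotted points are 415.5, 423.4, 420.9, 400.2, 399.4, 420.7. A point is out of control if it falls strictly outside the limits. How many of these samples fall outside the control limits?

All 6 points lie within [391.0, 439.6].

0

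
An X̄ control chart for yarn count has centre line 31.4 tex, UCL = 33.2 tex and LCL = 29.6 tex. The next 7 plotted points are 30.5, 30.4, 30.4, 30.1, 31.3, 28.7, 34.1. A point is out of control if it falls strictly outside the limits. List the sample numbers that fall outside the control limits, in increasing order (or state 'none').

Compare each point to [29.6, 33.2]: sample 6 = 28.7 < LCL; sample 7 = 34.1 > UCL.

6, 7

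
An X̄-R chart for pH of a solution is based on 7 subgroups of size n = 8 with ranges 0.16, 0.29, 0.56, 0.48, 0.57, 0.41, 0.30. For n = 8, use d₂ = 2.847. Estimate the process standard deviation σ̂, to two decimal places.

R̄ = (0.16 + 0.29 + 0.56 + 0.48 + 0.57 + 0.41 + 0.30) / 7 = 0.3957
σ̂ = R̄ / d₂ = 0.3957 / 2.847 = 0.1390

0.14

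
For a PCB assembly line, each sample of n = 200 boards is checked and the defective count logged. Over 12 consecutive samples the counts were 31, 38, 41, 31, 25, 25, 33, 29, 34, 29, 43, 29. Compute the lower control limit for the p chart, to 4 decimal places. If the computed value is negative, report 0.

0.0836

p̄ = Σdᵢ / (k·n) = 388 / (12 × 200) = 0.16167
LCL = p̄ − 3·√(p̄(1−p̄)/n) = 0.16167 − 3 × 0.02603 = 0.08357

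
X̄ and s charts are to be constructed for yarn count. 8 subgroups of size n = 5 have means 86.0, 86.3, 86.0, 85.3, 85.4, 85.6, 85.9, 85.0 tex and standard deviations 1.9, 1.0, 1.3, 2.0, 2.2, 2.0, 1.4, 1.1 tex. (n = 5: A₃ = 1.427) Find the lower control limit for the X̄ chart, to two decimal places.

X̄̄ = (86.0 + 86.3 + 86.0 + 85.3 + 85.4 + 85.6 + 85.9 + 85.0) / 8 = 85.6875
s̄ = (1.9 + 1.0 + 1.3 + 2.0 + 2.2 + 2.0 + 1.4 + 1.1) / 8 = 1.6125
LCL = X̄̄ − A₃·s̄ = 85.6875 − 1.427 × 1.6125 = 83.3865

83.39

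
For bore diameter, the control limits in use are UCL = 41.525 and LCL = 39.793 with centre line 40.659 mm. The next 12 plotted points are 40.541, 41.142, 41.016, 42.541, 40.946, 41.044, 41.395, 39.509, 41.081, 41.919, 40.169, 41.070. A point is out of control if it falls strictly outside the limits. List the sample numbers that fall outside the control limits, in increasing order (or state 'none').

4, 8, 10

Compare each point to [39.793, 41.525]: sample 4 = 42.541 > UCL; sample 8 = 39.509 < LCL; sample 10 = 41.919 > UCL.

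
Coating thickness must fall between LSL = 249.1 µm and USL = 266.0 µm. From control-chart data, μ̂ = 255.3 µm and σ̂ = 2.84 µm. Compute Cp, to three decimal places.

Cp = (USL − LSL) / (6σ̂) = (266.0 − 249.1) / (6 × 2.84) = 16.9000 / 17.0400 = 0.9918

0.992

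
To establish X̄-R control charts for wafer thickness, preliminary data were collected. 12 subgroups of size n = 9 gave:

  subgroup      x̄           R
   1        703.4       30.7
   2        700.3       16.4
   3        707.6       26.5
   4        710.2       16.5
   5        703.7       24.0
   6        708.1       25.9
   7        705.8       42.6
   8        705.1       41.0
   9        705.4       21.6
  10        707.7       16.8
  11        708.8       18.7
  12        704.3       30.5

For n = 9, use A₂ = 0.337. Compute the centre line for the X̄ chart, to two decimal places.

X̄̄ = (703.4 + 700.3 + 707.6 + 710.2 + 703.7 + 708.1 + 705.8 + 705.1 + 705.4 + 707.7 + 708.8 + 704.3) / 12 = 8470.4000 / 12 = 705.8667
CL = X̄̄ = 705.8667

705.87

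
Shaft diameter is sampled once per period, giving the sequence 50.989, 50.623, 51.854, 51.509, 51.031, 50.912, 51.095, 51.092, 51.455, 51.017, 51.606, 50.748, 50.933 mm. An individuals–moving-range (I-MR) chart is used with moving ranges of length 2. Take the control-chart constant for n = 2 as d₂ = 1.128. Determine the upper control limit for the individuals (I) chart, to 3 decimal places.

X̄ = (50.989 + 50.623 + 51.854 + 51.509 + 51.031 + 50.912 + 51.095 + 51.092 + 51.455 + 51.017 + 51.606 + 50.748 + 50.933) / 13 = 51.1434
Moving ranges: 0.366, 1.231, 0.345, 0.478, 0.119, 0.183, 0.003, 0.363, 0.438, 0.589, 0.858, 0.185; M̄R̄ = 5.1580 / 12 = 0.4298
UCL = X̄ + 3·M̄R̄/d₂ = 51.1434 + 3 × 0.4298 / 1.128 = 52.2866

52.287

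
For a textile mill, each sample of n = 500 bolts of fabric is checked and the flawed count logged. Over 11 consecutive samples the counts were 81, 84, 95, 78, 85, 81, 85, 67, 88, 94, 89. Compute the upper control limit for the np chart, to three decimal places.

p̄ = Σdᵢ / (k·n) = 927 / (11 × 500) = 0.16855
UCL = np̄ + 3·√(np̄(1−p̄)) = 84.2727 + 3 × √(84.2727×0.83145) = 84.2727 + 3 × 8.3707 = 109.3849

109.385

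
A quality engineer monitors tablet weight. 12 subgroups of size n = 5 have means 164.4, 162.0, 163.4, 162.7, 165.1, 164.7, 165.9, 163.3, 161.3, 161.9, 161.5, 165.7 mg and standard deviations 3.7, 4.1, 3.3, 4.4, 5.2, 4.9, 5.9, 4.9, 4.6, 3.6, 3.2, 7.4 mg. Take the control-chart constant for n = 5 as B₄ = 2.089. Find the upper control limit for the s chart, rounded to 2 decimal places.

9.61

s̄ = (3.7 + 4.1 + 3.3 + 4.4 + 5.2 + 4.9 + 5.9 + 4.9 + 4.6 + 3.6 + 3.2 + 7.4) / 12 = 4.6000
UCL_s = B₄·s̄ = 2.089 × 4.6000 = 9.6094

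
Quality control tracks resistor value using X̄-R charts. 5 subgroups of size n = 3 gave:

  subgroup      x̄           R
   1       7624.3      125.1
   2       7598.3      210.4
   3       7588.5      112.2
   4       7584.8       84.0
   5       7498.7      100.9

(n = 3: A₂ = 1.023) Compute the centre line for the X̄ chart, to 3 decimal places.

X̄̄ = (7624.3 + 7598.3 + 7588.5 + 7584.8 + 7498.7) / 5 = 37894.6000 / 5 = 7578.9200
CL = X̄̄ = 7578.9200

7578.920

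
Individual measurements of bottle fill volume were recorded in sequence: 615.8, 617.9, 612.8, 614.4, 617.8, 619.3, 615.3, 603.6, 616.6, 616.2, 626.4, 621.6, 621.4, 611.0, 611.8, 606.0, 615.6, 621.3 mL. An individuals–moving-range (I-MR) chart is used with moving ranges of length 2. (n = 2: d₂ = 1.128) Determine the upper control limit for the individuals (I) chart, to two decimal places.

X̄ = (615.8 + 617.9 + 612.8 + 614.4 + 617.8 + 619.3 + 615.3 + 603.6 + 616.6 + 616.2 + 626.4 + 621.6 + 621.4 + 611.0 + 611.8 + 606.0 + 615.6 + 621.3) / 18 = 615.8222
Moving ranges: 2.1, 5.1, 1.6, 3.4, 1.5, 4.0, 11.7, 13.0, 0.4, 10.2, 4.8, 0.2, 10.4, 0.8, 5.8, 9.6, 5.7; M̄R̄ = 90.3000 / 17 = 5.3118
UCL = X̄ + 3·M̄R̄/d₂ = 615.8222 + 3 × 5.3118 / 1.128 = 629.9493

629.95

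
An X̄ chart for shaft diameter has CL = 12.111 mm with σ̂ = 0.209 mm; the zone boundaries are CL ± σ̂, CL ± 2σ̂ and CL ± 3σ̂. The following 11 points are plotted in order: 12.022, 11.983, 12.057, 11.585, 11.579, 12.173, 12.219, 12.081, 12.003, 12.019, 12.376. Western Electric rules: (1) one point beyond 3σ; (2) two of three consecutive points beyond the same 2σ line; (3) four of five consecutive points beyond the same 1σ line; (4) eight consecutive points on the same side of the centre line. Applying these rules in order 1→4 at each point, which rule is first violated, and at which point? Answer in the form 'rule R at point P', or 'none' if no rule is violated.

rule 2 at point 5

Zone of each point (C = within 1σ̂, B = 1σ̂–2σ̂, A = 2σ̂–3σ̂, * = beyond 3σ̂; sign = side of CL): 1:-C, 2:-C, 3:-C, 4:-A, 5:-A, 6:+C, 7:+C, 8:-C, 9:-C, 10:-C, 11:+B
Rule 2 (two of three consecutive points beyond the same 2σ limit) is satisfied at point 5.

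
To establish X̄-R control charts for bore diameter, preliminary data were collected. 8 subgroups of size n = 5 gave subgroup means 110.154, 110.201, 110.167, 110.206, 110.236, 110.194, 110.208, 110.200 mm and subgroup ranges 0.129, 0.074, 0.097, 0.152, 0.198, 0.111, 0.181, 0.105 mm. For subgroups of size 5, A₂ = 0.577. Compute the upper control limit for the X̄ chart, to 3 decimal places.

110.271

X̄̄ = (110.154 + 110.201 + 110.167 + 110.206 + 110.236 + 110.194 + 110.208 + 110.200) / 8 = 881.5660 / 8 = 110.1958
R̄ = (0.129 + 0.074 + 0.097 + 0.152 + 0.198 + 0.111 + 0.181 + 0.105) / 8 = 1.0470 / 8 = 0.1309
UCL = X̄̄ + A₂·R̄ = 110.1958 + 0.577 × 0.1309 = 110.2713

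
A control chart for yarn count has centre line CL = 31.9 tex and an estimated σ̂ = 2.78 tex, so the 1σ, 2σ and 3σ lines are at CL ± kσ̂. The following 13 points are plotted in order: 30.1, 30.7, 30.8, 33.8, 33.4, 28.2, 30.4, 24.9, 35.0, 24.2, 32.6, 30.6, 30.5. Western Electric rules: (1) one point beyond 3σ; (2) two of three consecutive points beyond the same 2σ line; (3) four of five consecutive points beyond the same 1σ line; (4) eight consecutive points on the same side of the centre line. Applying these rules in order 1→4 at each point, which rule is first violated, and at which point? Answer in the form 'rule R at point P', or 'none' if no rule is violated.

Zone of each point (C = within 1σ̂, B = 1σ̂–2σ̂, A = 2σ̂–3σ̂, * = beyond 3σ̂; sign = side of CL): 1:-C, 2:-C, 3:-C, 4:+C, 5:+C, 6:-B, 7:-C, 8:-A, 9:+B, 10:-A, 11:+C, 12:-C, 13:-C
Rule 2 (two of three consecutive points beyond the same 2σ limit) is satisfied at point 10.

rule 2 at point 10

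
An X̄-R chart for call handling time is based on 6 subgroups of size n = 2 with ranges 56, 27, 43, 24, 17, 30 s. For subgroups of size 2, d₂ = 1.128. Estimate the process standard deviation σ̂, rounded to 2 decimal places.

R̄ = (56 + 27 + 43 + 24 + 17 + 30) / 6 = 32.8333
σ̂ = R̄ / d₂ = 32.8333 / 1.128 = 29.1076

29.11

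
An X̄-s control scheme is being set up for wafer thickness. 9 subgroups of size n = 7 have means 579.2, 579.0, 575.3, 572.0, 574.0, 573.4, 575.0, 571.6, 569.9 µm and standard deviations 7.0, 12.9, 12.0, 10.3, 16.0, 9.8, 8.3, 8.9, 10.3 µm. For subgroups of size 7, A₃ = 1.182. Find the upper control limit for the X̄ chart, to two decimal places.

586.92

X̄̄ = (579.2 + 579.0 + 575.3 + 572.0 + 574.0 + 573.4 + 575.0 + 571.6 + 569.9) / 9 = 574.3778
s̄ = (7.0 + 12.9 + 12.0 + 10.3 + 16.0 + 9.8 + 8.3 + 8.9 + 10.3) / 9 = 10.6111
UCL = X̄̄ + A₃·s̄ = 574.3778 + 1.182 × 10.6111 = 586.9201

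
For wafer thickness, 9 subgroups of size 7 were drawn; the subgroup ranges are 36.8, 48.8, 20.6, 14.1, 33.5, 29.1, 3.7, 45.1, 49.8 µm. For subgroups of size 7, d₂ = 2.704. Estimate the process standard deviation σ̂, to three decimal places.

R̄ = (36.8 + 48.8 + 20.6 + 14.1 + 33.5 + 29.1 + 3.7 + 45.1 + 49.8) / 9 = 31.2778
σ̂ = R̄ / d₂ = 31.2778 / 2.704 = 11.5672

11.567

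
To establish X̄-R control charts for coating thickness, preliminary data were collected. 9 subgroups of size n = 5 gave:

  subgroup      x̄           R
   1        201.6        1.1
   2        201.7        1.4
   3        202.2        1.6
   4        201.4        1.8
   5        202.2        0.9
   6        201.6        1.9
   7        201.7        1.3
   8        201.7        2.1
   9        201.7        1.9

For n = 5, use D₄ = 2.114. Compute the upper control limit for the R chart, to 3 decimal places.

3.288

R̄ = (1.1 + 1.4 + 1.6 + 1.8 + 0.9 + 1.9 + 1.3 + 2.1 + 1.9) / 9 = 14.0000 / 9 = 1.5556
UCL_R = D₄·R̄ = 2.114 × 1.5556 = 3.2884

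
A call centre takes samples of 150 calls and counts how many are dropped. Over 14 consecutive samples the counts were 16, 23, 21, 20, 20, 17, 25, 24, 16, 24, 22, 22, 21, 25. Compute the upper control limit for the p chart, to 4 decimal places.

p̄ = Σdᵢ / (k·n) = 296 / (14 × 150) = 0.14095
UCL = p̄ + 3·√(p̄(1−p̄)/n) = 0.14095 + 3 × √(0.14095×0.85905/150) = 0.14095 + 3 × 0.02841 = 0.22619

0.2262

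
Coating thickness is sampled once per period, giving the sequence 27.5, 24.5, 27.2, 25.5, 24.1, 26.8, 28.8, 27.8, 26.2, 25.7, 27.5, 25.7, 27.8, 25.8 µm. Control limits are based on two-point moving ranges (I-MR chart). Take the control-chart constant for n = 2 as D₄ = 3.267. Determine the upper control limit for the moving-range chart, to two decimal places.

6.11

Moving ranges: 3.0, 2.7, 1.7, 1.4, 2.7, 2.0, 1.0, 1.6, 0.5, 1.8, 1.8, 2.1, 2.0; M̄R̄ = 24.3000 / 13 = 1.8692
UCL_MR = D₄·M̄R̄ = 3.267 × 1.8692 = 6.1068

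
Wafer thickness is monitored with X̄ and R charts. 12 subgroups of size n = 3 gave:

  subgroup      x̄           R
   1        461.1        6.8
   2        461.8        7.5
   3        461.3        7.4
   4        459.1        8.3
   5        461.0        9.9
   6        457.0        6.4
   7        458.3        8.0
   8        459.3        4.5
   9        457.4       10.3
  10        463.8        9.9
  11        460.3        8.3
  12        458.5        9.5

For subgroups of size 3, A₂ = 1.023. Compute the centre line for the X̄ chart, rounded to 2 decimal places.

459.91

X̄̄ = (461.1 + 461.8 + 461.3 + 459.1 + 461.0 + 457.0 + 458.3 + 459.3 + 457.4 + 463.8 + 460.3 + 458.5) / 12 = 5518.9000 / 12 = 459.9083
CL = X̄̄ = 459.9083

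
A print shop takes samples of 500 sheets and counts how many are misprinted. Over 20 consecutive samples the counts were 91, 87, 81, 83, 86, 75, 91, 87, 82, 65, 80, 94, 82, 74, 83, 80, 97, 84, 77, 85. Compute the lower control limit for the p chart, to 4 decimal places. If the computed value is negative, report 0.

p̄ = Σdᵢ / (k·n) = 1664 / (20 × 500) = 0.16640
LCL = p̄ − 3·√(p̄(1−p̄)/n) = 0.16640 − 3 × 0.01666 = 0.11643

0.1164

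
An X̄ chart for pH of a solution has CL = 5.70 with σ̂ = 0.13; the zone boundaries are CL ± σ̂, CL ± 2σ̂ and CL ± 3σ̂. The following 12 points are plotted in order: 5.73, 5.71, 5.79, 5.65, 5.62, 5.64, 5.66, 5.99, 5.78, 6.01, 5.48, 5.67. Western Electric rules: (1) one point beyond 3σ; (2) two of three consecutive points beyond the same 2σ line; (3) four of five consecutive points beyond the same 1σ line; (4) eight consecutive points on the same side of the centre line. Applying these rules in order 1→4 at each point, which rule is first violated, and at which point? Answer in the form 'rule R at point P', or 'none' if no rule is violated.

rule 2 at point 10

Zone of each point (C = within 1σ̂, B = 1σ̂–2σ̂, A = 2σ̂–3σ̂, * = beyond 3σ̂; sign = side of CL): 1:+C, 2:+C, 3:+C, 4:-C, 5:-C, 6:-C, 7:-C, 8:+A, 9:+C, 10:+A, 11:-B, 12:-C
Rule 2 (two of three consecutive points beyond the same 2σ limit) is satisfied at point 10.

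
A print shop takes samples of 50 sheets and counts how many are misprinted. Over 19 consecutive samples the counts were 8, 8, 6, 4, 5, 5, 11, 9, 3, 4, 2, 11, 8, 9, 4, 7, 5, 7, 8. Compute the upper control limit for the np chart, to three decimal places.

13.673

p̄ = Σdᵢ / (k·n) = 124 / (19 × 50) = 0.13053
UCL = np̄ + 3·√(np̄(1−p̄)) = 6.5263 + 3 × √(6.5263×0.86947) = 6.5263 + 3 × 2.3821 = 13.6727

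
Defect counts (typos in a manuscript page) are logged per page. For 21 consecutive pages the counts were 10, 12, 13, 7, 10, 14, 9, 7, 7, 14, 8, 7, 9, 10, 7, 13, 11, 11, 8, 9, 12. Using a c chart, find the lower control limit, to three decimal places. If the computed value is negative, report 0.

c̄ = (10 + 12 + 13 + 7 + 10 + 14 + 9 + 7 + 7 + 14 + 8 + 7 + 9 + 10 + 7 + 13 + 11 + 11 + 8 + 9 + 12) / 21 = 208 / 21 = 9.9048
LCL = c̄ − 3√c̄ = 9.9048 − 3 × 3.1472 = 0.4632

0.463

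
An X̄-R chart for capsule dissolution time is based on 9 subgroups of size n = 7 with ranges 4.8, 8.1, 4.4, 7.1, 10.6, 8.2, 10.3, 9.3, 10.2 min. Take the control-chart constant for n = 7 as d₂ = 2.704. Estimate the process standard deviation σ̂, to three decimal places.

3.000

R̄ = (4.8 + 8.1 + 4.4 + 7.1 + 10.6 + 8.2 + 10.3 + 9.3 + 10.2) / 9 = 8.1111
σ̂ = R̄ / d₂ = 8.1111 / 2.704 = 2.9997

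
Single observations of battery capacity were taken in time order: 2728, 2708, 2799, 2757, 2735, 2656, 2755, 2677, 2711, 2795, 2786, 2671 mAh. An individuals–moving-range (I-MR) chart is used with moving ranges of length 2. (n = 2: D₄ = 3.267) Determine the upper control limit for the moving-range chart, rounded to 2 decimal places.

199.88

Moving ranges: 20, 91, 42, 22, 79, 99, 78, 34, 84, 9, 115; M̄R̄ = 673.0000 / 11 = 61.1818
UCL_MR = D₄·M̄R̄ = 3.267 × 61.1818 = 199.8810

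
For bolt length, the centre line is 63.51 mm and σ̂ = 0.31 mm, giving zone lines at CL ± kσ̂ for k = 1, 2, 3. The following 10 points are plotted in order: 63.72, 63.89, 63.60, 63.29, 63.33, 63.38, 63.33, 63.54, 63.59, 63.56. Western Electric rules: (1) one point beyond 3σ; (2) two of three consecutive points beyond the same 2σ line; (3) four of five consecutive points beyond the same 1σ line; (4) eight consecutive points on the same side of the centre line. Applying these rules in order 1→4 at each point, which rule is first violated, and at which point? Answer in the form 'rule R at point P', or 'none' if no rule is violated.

Zone of each point (C = within 1σ̂, B = 1σ̂–2σ̂, A = 2σ̂–3σ̂, * = beyond 3σ̂; sign = side of CL): 1:+C, 2:+B, 3:+C, 4:-C, 5:-C, 6:-C, 7:-C, 8:+C, 9:+C, 10:+C
No rule fires across all 10 points.

none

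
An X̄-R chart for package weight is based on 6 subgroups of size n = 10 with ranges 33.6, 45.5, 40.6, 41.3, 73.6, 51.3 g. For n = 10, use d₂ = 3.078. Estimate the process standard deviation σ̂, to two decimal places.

R̄ = (33.6 + 45.5 + 40.6 + 41.3 + 73.6 + 51.3) / 6 = 47.6500
σ̂ = R̄ / d₂ = 47.6500 / 3.078 = 15.4808

15.48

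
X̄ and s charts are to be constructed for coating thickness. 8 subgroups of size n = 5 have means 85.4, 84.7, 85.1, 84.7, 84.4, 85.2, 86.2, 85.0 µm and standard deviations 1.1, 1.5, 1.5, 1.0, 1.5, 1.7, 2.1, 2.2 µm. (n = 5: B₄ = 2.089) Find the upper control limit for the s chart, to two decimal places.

s̄ = (1.1 + 1.5 + 1.5 + 1.0 + 1.5 + 1.7 + 2.1 + 2.2) / 8 = 1.5750
UCL_s = B₄·s̄ = 2.089 × 1.5750 = 3.2902

3.29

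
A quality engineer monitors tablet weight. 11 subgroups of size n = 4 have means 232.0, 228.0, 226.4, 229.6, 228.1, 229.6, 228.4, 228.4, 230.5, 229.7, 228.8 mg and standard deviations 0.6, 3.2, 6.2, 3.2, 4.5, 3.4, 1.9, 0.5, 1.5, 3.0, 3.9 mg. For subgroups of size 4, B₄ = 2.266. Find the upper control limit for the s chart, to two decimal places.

6.57

s̄ = (0.6 + 3.2 + 6.2 + 3.2 + 4.5 + 3.4 + 1.9 + 0.5 + 1.5 + 3.0 + 3.9) / 11 = 2.9000
UCL_s = B₄·s̄ = 2.266 × 2.9000 = 6.5714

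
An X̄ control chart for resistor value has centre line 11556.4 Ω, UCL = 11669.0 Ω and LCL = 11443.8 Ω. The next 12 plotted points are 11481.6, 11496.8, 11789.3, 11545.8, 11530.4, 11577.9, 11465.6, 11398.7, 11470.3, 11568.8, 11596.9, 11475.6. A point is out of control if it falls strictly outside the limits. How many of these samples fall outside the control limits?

2

Compare each point to [11443.8, 11669.0]: sample 3 = 11789.3 > UCL; sample 8 = 11398.7 < LCL.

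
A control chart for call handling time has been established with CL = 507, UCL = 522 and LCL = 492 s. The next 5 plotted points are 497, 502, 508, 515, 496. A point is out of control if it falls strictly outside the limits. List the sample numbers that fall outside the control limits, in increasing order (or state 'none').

none

All 5 points lie within [492, 522].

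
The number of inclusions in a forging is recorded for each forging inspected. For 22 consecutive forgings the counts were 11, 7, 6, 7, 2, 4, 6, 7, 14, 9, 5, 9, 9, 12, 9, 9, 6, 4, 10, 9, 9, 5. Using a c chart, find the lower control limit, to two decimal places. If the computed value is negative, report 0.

c̄ = (11 + 7 + 6 + 7 + 2 + 4 + 6 + 7 + 14 + 9 + 5 + 9 + 9 + 12 + 9 + 9 + 6 + 4 + 10 + 9 + 9 + 5) / 22 = 169 / 22 = 7.6818
LCL = c̄ − 3√c̄ = 7.6818 − 3 × 2.7716 = -0.6330 → 0 (cannot be negative)

0.00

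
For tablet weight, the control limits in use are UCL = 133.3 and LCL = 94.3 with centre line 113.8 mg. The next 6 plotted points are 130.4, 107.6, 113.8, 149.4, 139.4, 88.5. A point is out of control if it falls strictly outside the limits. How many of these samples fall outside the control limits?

Compare each point to [94.3, 133.3]: sample 4 = 149.4 > UCL; sample 5 = 139.4 > UCL; sample 6 = 88.5 < LCL.

3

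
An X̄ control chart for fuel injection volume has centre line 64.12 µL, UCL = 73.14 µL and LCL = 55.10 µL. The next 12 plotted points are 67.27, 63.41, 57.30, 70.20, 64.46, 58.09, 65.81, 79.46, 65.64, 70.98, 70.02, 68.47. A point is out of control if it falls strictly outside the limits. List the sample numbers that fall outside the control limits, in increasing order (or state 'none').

8

Compare each point to [55.10, 73.14]: sample 8 = 79.46 > UCL.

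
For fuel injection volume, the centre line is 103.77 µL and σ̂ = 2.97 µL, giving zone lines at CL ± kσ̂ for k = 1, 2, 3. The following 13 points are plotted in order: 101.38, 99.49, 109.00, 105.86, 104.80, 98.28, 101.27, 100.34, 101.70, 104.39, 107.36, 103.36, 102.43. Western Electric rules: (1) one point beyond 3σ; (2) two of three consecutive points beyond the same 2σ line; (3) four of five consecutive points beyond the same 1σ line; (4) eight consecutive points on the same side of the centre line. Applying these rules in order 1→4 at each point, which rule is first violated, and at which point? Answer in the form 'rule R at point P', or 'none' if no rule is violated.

none

Zone of each point (C = within 1σ̂, B = 1σ̂–2σ̂, A = 2σ̂–3σ̂, * = beyond 3σ̂; sign = side of CL): 1:-C, 2:-B, 3:+B, 4:+C, 5:+C, 6:-B, 7:-C, 8:-B, 9:-C, 10:+C, 11:+B, 12:-C, 13:-C
No rule fires across all 13 points.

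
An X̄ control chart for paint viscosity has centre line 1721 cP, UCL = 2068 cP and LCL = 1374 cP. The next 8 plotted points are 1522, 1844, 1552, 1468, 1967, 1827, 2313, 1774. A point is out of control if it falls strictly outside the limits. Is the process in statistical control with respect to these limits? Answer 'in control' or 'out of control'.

out of control

Compare each point to [1374, 2068]: sample 7 = 2313 > UCL.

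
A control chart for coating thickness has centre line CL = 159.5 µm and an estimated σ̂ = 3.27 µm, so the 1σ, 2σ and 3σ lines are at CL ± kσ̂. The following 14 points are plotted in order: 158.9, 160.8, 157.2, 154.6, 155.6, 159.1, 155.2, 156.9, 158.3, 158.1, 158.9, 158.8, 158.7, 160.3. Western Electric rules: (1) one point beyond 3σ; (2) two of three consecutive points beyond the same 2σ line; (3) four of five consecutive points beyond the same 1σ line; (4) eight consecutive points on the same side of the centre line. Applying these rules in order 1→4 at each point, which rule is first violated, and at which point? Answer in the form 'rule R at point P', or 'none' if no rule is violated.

Zone of each point (C = within 1σ̂, B = 1σ̂–2σ̂, A = 2σ̂–3σ̂, * = beyond 3σ̂; sign = side of CL): 1:-C, 2:+C, 3:-C, 4:-B, 5:-B, 6:-C, 7:-B, 8:-C, 9:-C, 10:-C, 11:-C, 12:-C, 13:-C, 14:+C
Rule 4 (eight consecutive points on the same side of the centre line) is satisfied at point 10.

rule 4 at point 10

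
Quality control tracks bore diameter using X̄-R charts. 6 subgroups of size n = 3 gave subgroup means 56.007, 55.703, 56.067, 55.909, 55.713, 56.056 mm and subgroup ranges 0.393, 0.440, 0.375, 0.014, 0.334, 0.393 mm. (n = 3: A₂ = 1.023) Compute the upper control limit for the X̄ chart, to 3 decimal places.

X̄̄ = (56.007 + 55.703 + 56.067 + 55.909 + 55.713 + 56.056) / 6 = 335.4550 / 6 = 55.9092
R̄ = (0.393 + 0.440 + 0.375 + 0.014 + 0.334 + 0.393) / 6 = 1.9490 / 6 = 0.3248
UCL = X̄̄ + A₂·R̄ = 55.9092 + 1.023 × 0.3248 = 56.2415

56.241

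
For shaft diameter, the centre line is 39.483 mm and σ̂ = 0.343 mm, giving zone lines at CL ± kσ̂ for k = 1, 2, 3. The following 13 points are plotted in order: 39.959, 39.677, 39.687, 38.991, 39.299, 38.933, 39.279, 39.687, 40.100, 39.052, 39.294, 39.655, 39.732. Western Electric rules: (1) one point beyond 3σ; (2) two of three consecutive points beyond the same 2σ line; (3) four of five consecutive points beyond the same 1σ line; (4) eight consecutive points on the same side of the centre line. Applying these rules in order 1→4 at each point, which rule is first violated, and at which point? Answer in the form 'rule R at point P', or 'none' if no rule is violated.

Zone of each point (C = within 1σ̂, B = 1σ̂–2σ̂, A = 2σ̂–3σ̂, * = beyond 3σ̂; sign = side of CL): 1:+B, 2:+C, 3:+C, 4:-B, 5:-C, 6:-B, 7:-C, 8:+C, 9:+B, 10:-B, 11:-C, 12:+C, 13:+C
No rule fires across all 13 points.

none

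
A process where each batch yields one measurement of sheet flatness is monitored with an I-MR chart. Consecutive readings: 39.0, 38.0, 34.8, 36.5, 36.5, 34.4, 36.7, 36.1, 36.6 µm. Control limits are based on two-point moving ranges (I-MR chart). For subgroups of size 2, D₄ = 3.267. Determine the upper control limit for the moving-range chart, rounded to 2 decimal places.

Moving ranges: 1.0, 3.2, 1.7, 0.0, 2.1, 2.3, 0.6, 0.5; M̄R̄ = 11.4000 / 8 = 1.4250
UCL_MR = D₄·M̄R̄ = 3.267 × 1.4250 = 4.6555

4.66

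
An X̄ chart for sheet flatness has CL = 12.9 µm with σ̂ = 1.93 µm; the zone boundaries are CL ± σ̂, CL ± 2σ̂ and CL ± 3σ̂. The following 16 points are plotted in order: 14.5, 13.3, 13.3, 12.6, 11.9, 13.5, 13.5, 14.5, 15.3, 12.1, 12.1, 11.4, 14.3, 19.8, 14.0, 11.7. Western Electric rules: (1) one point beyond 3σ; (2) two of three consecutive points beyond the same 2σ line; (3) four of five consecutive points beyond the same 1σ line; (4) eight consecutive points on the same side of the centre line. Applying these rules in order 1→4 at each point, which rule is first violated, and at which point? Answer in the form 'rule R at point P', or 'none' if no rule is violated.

rule 1 at point 14

Zone of each point (C = within 1σ̂, B = 1σ̂–2σ̂, A = 2σ̂–3σ̂, * = beyond 3σ̂; sign = side of CL): 1:+C, 2:+C, 3:+C, 4:-C, 5:-C, 6:+C, 7:+C, 8:+C, 9:+B, 10:-C, 11:-C, 12:-C, 13:+C, 14:+*, 15:+C, 16:-C
Rule 1 (one point beyond the 3σ limits) is satisfied at point 14.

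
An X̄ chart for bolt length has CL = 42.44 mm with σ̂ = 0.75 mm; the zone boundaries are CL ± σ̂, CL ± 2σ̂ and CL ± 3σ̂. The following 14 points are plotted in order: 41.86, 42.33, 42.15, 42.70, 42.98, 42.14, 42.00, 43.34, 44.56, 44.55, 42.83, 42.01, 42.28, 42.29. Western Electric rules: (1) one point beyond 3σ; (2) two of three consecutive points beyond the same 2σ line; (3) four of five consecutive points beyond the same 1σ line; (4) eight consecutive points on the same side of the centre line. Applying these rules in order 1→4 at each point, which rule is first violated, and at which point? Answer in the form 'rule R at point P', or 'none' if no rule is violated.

rule 2 at point 10

Zone of each point (C = within 1σ̂, B = 1σ̂–2σ̂, A = 2σ̂–3σ̂, * = beyond 3σ̂; sign = side of CL): 1:-C, 2:-C, 3:-C, 4:+C, 5:+C, 6:-C, 7:-C, 8:+B, 9:+A, 10:+A, 11:+C, 12:-C, 13:-C, 14:-C
Rule 2 (two of three consecutive points beyond the same 2σ limit) is satisfied at point 10.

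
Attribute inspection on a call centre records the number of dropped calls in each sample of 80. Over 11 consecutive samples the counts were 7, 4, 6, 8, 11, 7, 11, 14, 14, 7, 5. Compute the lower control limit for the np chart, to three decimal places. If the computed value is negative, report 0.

0.257

p̄ = Σdᵢ / (k·n) = 94 / (11 × 80) = 0.10682
LCL = np̄ − 3·√(np̄(1−p̄)) = 8.5455 − 3 × 2.7627 = 0.2573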